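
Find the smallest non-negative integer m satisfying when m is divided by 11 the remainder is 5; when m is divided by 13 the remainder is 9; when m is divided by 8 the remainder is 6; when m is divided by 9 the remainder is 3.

The moduli are pairwise coprime; N = 11·13·8·9 = 10296.
N/11 = 936; 936 ≡ 1 (mod 11), inverse 1.
N/13 = 792; 792 ≡ 12 (mod 13); 12·12 ≡ 1, so inverse 12.
N/8 = 1287; 1287 ≡ 7 (mod 8); 7·7 ≡ 1, so inverse 7.
N/9 = 1144; 1144 ≡ 1 (mod 9), inverse 1.
m ≡ 5·936·1 + 9·792·12 + 6·1287·7 + 3·1144·1 = 147702.
147702 mod 10296 = 3558.

3558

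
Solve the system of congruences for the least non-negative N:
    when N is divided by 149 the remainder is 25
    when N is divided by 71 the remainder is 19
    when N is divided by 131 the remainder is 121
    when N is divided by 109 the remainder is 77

From N ≡ 25 (mod 149) write N = 25 + 149t. Substituting into N ≡ 19 (mod 71) gives 149t ≡ 65 (mod 71), and since 7⁻¹ ≡ 61 (mod 71), t ≡ 60. Hence N ≡ 25 + 149·60 = 8965 (mod 10579).
From N ≡ 8965 (mod 10579) write N = 8965 + 10579t. Substituting into N ≡ 121 (mod 131) gives 10579t ≡ 64 (mod 131), and since 99⁻¹ ≡ 45 (mod 131), t ≡ 129. Hence N ≡ 8965 + 10579·129 = 1373656 (mod 1385849).
From N ≡ 1373656 (mod 1385849) write N = 1373656 + 1385849t. Substituting into N ≡ 77 (mod 109) gives 1385849t ≡ 39 (mod 109), and since 23⁻¹ ≡ 19 (mod 109), t ≡ 87. Hence N ≡ 1373656 + 1385849·87 = 121942519 (mod 151057541).

121942519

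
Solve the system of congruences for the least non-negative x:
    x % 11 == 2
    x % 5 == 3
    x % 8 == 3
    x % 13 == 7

From x ≡ 2 (mod 11) write x = 2 + 11t. Substituting into x ≡ 3 (mod 5) gives 11t ≡ 1 (mod 5), and since 1⁻¹ ≡ 1 (mod 5), t ≡ 1. Hence x ≡ 2 + 11·1 = 13 (mod 55).
From x ≡ 13 (mod 55) write x = 13 + 55t. Substituting into x ≡ 3 (mod 8) gives 55t ≡ 6 (mod 8), and since 7⁻¹ ≡ 7 (mod 8), t ≡ 2. Hence x ≡ 13 + 55·2 = 123 (mod 440).
From x ≡ 123 (mod 440) write x = 123 + 440t. Substituting into x ≡ 7 (mod 13) gives 440t ≡ 1 (mod 13), and since 11⁻¹ ≡ 6 (mod 13), t ≡ 6. Hence x ≡ 123 + 440·6 = 2763 (mod 5720).

2763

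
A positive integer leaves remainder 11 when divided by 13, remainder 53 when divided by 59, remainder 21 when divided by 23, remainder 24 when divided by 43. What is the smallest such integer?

The moduli are pairwise coprime; N = 13·59·23·43 = 758563.
N/13 = 58351; 58351 ≡ 7 (mod 13); 7·2 ≡ 1, so inverse 2.
N/59 = 12857; 12857 ≡ 54 (mod 59); 54·47 ≡ 1, so inverse 47.
N/23 = 32981; 32981 ≡ 22 (mod 23); 22·22 ≡ 1, so inverse 22.
N/43 = 17641; 17641 ≡ 11 (mod 43); 11·4 ≡ 1, so inverse 4.
x ≡ 11·58351·2 + 53·12857·47 + 21·32981·22 + 24·17641·4 = 50241267.
50241267 mod 758563 = 176109.

176109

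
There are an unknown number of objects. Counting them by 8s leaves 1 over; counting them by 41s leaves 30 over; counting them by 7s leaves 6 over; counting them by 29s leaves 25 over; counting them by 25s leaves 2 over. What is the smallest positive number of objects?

The moduli are pairwise coprime; M = 8·41·7·29·25 = 1664600.
M/8 = 208075; 208075 ≡ 3 (mod 8); 3·3 ≡ 1, so inverse 3.
M/41 = 40600; 40600 ≡ 10 (mod 41); 10·37 ≡ 1, so inverse 37.
M/7 = 237800; 237800 ≡ 3 (mod 7); 3·5 ≡ 1, so inverse 5.
M/29 = 57400; 57400 ≡ 9 (mod 29); 9·13 ≡ 1, so inverse 13.
M/25 = 66584; 66584 ≡ 9 (mod 25); 9·14 ≡ 1, so inverse 14.
N ≡ 1·208075·3 + 30·40600·37 + 6·237800·5 + 25·57400·13 + 2·66584·14 = 73343577.
73343577 mod 1664600 = 101177.

101177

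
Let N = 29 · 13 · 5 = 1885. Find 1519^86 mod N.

121

Mod 29: 1519 ≡ 11; by Fermat, exponent reduces to 86 mod 28 = 2; 11^2 ≡ 5 (mod 29).
Mod 13: 1519 ≡ 11; by Fermat, exponent reduces to 86 mod 12 = 2; 11^2 ≡ 4 (mod 13).
Mod 5: 1519 ≡ 4; by Fermat, exponent reduces to 86 mod 4 = 2; 4^2 ≡ 1 (mod 5).
Combine by CRT: x ≡ 5 (mod 29), x ≡ 4 (mod 13), x ≡ 1 (mod 5) ⇒ x ≡ 121 (mod 1885).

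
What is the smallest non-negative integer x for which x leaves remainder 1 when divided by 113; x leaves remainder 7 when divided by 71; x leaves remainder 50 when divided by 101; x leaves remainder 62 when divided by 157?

41927069

From x ≡ 1 (mod 113) write x = 1 + 113t. Substituting into x ≡ 7 (mod 71) gives 113t ≡ 6 (mod 71), and since 42⁻¹ ≡ 22 (mod 71), t ≡ 61. Hence x ≡ 1 + 113·61 = 6894 (mod 8023).
From x ≡ 6894 (mod 8023) write x = 6894 + 8023t. Substituting into x ≡ 50 (mod 101) gives 8023t ≡ 24 (mod 101), and since 44⁻¹ ≡ 62 (mod 101), t ≡ 74. Hence x ≡ 6894 + 8023·74 = 600596 (mod 810323).
From x ≡ 600596 (mod 810323) write x = 600596 + 810323t. Substituting into x ≡ 62 (mod 157) gives 810323t ≡ 148 (mod 157), and since 46⁻¹ ≡ 99 (mod 157), t ≡ 51. Hence x ≡ 600596 + 810323·51 = 41927069 (mod 127220711).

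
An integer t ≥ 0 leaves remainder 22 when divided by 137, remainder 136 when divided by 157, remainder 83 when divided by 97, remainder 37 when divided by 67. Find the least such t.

63969158

The moduli are pairwise coprime; N = 137·157·97·67 = 139786991.
N/137 = 1020343; 1020343 ≡ 104 (mod 137); 104·83 ≡ 1, so inverse 83.
N/157 = 890363; 890363 ≡ 16 (mod 157); 16·108 ≡ 1, so inverse 108.
N/97 = 1441103; 1441103 ≡ 71 (mod 97); 71·41 ≡ 1, so inverse 41.
N/67 = 2086373; 2086373 ≡ 60 (mod 67); 60·19 ≡ 1, so inverse 19.
t ≡ 22·1020343·83 + 136·890363·108 + 83·1441103·41 + 37·2086373·19 = 21311591790.
21311591790 mod 139786991 = 63969158.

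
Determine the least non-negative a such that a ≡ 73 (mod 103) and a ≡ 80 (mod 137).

From a ≡ 73 (mod 103) write a = 73 + 103t. Substituting into a ≡ 80 (mod 137) gives 103t ≡ 7 (mod 137), and since 103⁻¹ ≡ 4 (mod 137), t ≡ 28. Hence a ≡ 73 + 103·28 = 2957 (mod 14111).

2957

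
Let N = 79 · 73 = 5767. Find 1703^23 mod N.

3574

Mod 79: 1703 ≡ 44; 44^23 ≡ 19 (mod 79).
Mod 73: 1703 ≡ 24; 24^23 ≡ 70 (mod 73).
Combine by CRT: x ≡ 19 (mod 79), x ≡ 70 (mod 73) ⇒ x ≡ 3574 (mod 5767).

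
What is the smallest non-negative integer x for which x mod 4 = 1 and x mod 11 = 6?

17

From x ≡ 1 (mod 4) write x = 1 + 4t. Substituting into x ≡ 6 (mod 11) gives 4t ≡ 5 (mod 11), and since 4⁻¹ ≡ 3 (mod 11), t ≡ 4. Hence x ≡ 1 + 4·4 = 17 (mod 44).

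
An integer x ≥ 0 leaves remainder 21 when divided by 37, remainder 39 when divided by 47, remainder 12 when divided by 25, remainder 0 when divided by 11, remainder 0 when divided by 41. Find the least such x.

18056687

The moduli are pairwise coprime; N = 37·47·25·11·41 = 19607225.
N/37 = 529925; 529925 ≡ 11 (mod 37); 11·27 ≡ 1, so inverse 27.
N/47 = 417175; 417175 ≡ 3 (mod 47); 3·16 ≡ 1, so inverse 16.
N/25 = 784289; 784289 ≡ 14 (mod 25); 14·9 ≡ 1, so inverse 9.
N/11 = 1782475; 1782475 ≡ 2 (mod 11); 2·6 ≡ 1, so inverse 6.
N/41 = 478225; 478225 ≡ 1 (mod 41), inverse 1.
x ≡ 21·529925·27 + 39·417175·16 + 12·784289·9 + 0·1782475·6 + 0·478225·1 = 645487887.
645487887 mod 19607225 = 18056687.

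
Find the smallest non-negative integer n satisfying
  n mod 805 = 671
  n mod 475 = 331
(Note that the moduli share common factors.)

18381

gcd(805, 475) = 5 and 5 | (331 − 671), so the pair is consistent; merging gives n ≡ 18381 (mod 76475), where 76475 = lcm(805, 475).
The solution is unique modulo lcm(805, 475) = 76475.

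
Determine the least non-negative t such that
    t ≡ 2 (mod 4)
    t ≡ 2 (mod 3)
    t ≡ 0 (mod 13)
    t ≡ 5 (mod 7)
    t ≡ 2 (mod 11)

3302

The moduli are pairwise coprime; N = 4·3·13·7·11 = 12012.
N/4 = 3003; 3003 ≡ 3 (mod 4); 3·3 ≡ 1, so inverse 3.
N/3 = 4004; 4004 ≡ 2 (mod 3); 2·2 ≡ 1, so inverse 2.
N/13 = 924; 924 ≡ 1 (mod 13), inverse 1.
N/7 = 1716; 1716 ≡ 1 (mod 7), inverse 1.
N/11 = 1092; 1092 ≡ 3 (mod 11); 3·4 ≡ 1, so inverse 4.
t ≡ 2·3003·3 + 2·4004·2 + 0·924·1 + 5·1716·1 + 2·1092·4 = 51350.
51350 mod 12012 = 3302.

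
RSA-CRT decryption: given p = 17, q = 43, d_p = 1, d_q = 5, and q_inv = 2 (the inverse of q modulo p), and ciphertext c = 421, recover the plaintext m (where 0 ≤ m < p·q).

506

m₁ = c^(d_p) mod p: c ≡ 13 (mod 17), and 13^1 mod 17 = 13.
m₂ = c^(d_q) mod q: c ≡ 34 (mod 43), and 34^5 mod 43 = 33.
h = q_inv·(m₁ − m₂) mod p = 2·(13 − 33) mod 17 = 11.
m = m₂ + h·q = 33 + 11·43 = 506.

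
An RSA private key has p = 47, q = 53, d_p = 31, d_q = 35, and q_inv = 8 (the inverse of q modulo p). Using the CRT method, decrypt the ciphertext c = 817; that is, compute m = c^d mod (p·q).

m₁ = c^(d_p) mod p: c ≡ 18 (mod 47), and 18^31 mod 47 = 14.
m₂ = c^(d_q) mod q: c ≡ 22 (mod 53), and 22^35 mod 53 = 19.
h = q_inv·(m₁ − m₂) mod p = 8·(14 − 19) mod 47 = 7.
m = m₂ + h·q = 19 + 7·53 = 390.

390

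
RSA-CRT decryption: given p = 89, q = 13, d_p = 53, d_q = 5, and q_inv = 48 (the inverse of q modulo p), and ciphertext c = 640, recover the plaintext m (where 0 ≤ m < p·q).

581

m₁ = c^(d_p) mod p: c ≡ 17 (mod 89), and 17^53 mod 89 = 47.
m₂ = c^(d_q) mod q: c ≡ 3 (mod 13), and 3^5 mod 13 = 9.
h = q_inv·(m₁ − m₂) mod p = 48·(47 − 9) mod 89 = 44.
m = m₂ + h·q = 9 + 44·13 = 581.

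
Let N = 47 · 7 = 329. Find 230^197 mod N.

286

Mod 47: 230 ≡ 42; by Fermat, exponent reduces to 197 mod 46 = 13; 42^13 ≡ 4 (mod 47).
Mod 7: 230 ≡ 6; by Fermat, exponent reduces to 197 mod 6 = 5; 6^5 ≡ 6 (mod 7).
Combine by CRT: x ≡ 4 (mod 47), x ≡ 6 (mod 7) ⇒ x ≡ 286 (mod 329).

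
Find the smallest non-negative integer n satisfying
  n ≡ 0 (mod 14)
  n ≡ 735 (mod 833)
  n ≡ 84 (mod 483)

53214

gcd(14, 833) = 7 and 7 | (735 − 0), so the pair is consistent; merging gives n ≡ 1568 (mod 1666), where 1666 = lcm(14, 833).
gcd(1666, 483) = 7 and 7 | (84 − 1568), so the pair is consistent; merging gives n ≡ 53214 (mod 114954), where 114954 = lcm(1666, 483).
The solution is unique modulo lcm(14, 833, 483) = 114954.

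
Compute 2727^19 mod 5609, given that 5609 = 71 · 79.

Mod 71: 2727 ≡ 29; 29^19 ≡ 6 (mod 71).
Mod 79: 2727 ≡ 41; 41^19 ≡ 17 (mod 79).
Combine by CRT: x ≡ 6 (mod 71), x ≡ 17 (mod 79) ⇒ x ≡ 3414 (mod 5609).

3414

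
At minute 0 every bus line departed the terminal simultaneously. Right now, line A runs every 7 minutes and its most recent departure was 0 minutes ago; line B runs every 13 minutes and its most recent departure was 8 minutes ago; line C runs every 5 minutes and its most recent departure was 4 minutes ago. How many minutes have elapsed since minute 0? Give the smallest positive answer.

294

The moduli are pairwise coprime; N = 7·13·5 = 455.
N/7 = 65; 65 ≡ 2 (mod 7); 2·4 ≡ 1, so inverse 4.
N/13 = 35; 35 ≡ 9 (mod 13); 9·3 ≡ 1, so inverse 3.
N/5 = 91; 91 ≡ 1 (mod 5), inverse 1.
t ≡ 0·65·4 + 8·35·3 + 4·91·1 = 1204.
1204 mod 455 = 294.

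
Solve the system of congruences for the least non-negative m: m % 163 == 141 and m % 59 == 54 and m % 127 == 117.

The moduli are pairwise coprime; N = 163·59·127 = 1221359.
N/163 = 7493; 7493 ≡ 158 (mod 163); 158·65 ≡ 1, so inverse 65.
N/59 = 20701; 20701 ≡ 51 (mod 59); 51·22 ≡ 1, so inverse 22.
N/127 = 9617; 9617 ≡ 92 (mod 127); 92·29 ≡ 1, so inverse 29.
m ≡ 141·7493·65 + 54·20701·22 + 117·9617·29 = 125896614.
125896614 mod 1221359 = 96637.

96637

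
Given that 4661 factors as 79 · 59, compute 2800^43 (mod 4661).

Mod 79: 2800 ≡ 35; 35^43 ≡ 59 (mod 79).
Mod 59: 2800 ≡ 27; 27^43 ≡ 25 (mod 59).
Combine by CRT: x ≡ 59 (mod 79), x ≡ 25 (mod 59) ⇒ x ≡ 1323 (mod 4661).

1323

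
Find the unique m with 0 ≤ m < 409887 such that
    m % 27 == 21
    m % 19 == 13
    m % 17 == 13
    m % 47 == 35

398595

Combine the congruences pairwise.
From m ≡ 21 (mod 27) write m = 21 + 27t. Substituting into m ≡ 13 (mod 19) gives 27t ≡ 11 (mod 19), and since 8⁻¹ ≡ 12 (mod 19), t ≡ 18. Hence m ≡ 21 + 27·18 = 507 (mod 513).
From m ≡ 507 (mod 513) write m = 507 + 513t. Substituting into m ≡ 13 (mod 17) gives 513t ≡ 16 (mod 17), and since 3⁻¹ ≡ 6 (mod 17), t ≡ 11. Hence m ≡ 507 + 513·11 = 6150 (mod 8721).
From m ≡ 6150 (mod 8721) write m = 6150 + 8721t. Substituting into m ≡ 35 (mod 47) gives 8721t ≡ 42 (mod 47), and since 26⁻¹ ≡ 38 (mod 47), t ≡ 45. Hence m ≡ 6150 + 8721·45 = 398595 (mod 409887).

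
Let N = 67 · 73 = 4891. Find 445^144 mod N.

1096

Mod 67: 445 ≡ 43; by Fermat, exponent reduces to 144 mod 66 = 12; 43^12 ≡ 24 (mod 67).
Mod 73: 445 ≡ 7; since 72 | 144, by Fermat 7^144 ≡ 1 (mod 73).
Combine by CRT: x ≡ 24 (mod 67), x ≡ 1 (mod 73) ⇒ x ≡ 1096 (mod 4891).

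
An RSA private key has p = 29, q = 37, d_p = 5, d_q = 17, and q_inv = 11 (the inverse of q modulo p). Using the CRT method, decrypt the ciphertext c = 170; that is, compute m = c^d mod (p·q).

m₁ = c^(d_p) mod p: c ≡ 25 (mod 29), and 25^5 mod 29 = 20.
m₂ = c^(d_q) mod q: c ≡ 22 (mod 37), and 22^17 mod 37 = 5.
h = q_inv·(m₁ − m₂) mod p = 11·(20 − 5) mod 29 = 20.
m = m₂ + h·q = 5 + 20·37 = 745.

745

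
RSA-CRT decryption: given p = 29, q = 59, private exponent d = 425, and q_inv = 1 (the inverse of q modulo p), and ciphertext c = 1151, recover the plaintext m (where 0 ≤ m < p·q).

923

d_p = d mod (p−1) = 425 mod 28 = 5; d_q = d mod (q−1) = 19.
m₁ = c^(d_p) mod p: c ≡ 20 (mod 29), and 20^5 mod 29 = 24.
m₂ = c^(d_q) mod q: c ≡ 30 (mod 59), and 30^19 mod 59 = 38.
h = q_inv·(m₁ − m₂) mod p = 1·(24 − 38) mod 29 = 15.
m = m₂ + h·q = 38 + 15·59 = 923.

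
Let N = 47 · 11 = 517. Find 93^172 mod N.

377

Mod 47: 93 ≡ 46; by Fermat, exponent reduces to 172 mod 46 = 34; 46^34 ≡ 1 (mod 47).
Mod 11: 93 ≡ 5; by Fermat, exponent reduces to 172 mod 10 = 2; 5^2 ≡ 3 (mod 11).
Combine by CRT: x ≡ 1 (mod 47), x ≡ 3 (mod 11) ⇒ x ≡ 377 (mod 517).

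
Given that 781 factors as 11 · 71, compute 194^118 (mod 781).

Mod 11: 194 ≡ 7; by Fermat, exponent reduces to 118 mod 10 = 8; 7^8 ≡ 9 (mod 11).
Mod 71: 194 ≡ 52; by Fermat, exponent reduces to 118 mod 70 = 48; 52^48 ≡ 29 (mod 71).
Combine by CRT: x ≡ 9 (mod 11), x ≡ 29 (mod 71) ⇒ x ≡ 526 (mod 781).

526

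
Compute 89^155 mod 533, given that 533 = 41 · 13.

Mod 41: 89 ≡ 7; by Fermat, exponent reduces to 155 mod 40 = 35; 7^35 ≡ 27 (mod 41).
Mod 13: 89 ≡ 11; by Fermat, exponent reduces to 155 mod 12 = 11; 11^11 ≡ 6 (mod 13).
Combine by CRT: x ≡ 27 (mod 41), x ≡ 6 (mod 13) ⇒ x ≡ 396 (mod 533).

396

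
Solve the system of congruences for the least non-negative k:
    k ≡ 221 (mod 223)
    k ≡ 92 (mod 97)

6688

From k ≡ 221 (mod 223) write k = 221 + 223t. Substituting into k ≡ 92 (mod 97) gives 223t ≡ 65 (mod 97), and since 29⁻¹ ≡ 87 (mod 97), t ≡ 29. Hence k ≡ 221 + 223·29 = 6688 (mod 21631).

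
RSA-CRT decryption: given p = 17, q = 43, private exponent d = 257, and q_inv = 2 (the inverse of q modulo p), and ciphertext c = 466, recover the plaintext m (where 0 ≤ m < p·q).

d_p = d mod (p−1) = 257 mod 16 = 1; d_q = d mod (q−1) = 5.
m₁ = c^(d_p) mod p: c ≡ 7 (mod 17), and 7^1 mod 17 = 7.
m₂ = c^(d_q) mod q: c ≡ 36 (mod 43), and 36^5 mod 43 = 6.
h = q_inv·(m₁ − m₂) mod p = 2·(7 − 6) mod 17 = 2.
m = m₂ + h·q = 6 + 2·43 = 92.

92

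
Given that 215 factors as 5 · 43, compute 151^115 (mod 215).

156

Mod 5: 151 ≡ 1; by Fermat, exponent reduces to 115 mod 4 = 3; 1^3 ≡ 1 (mod 5).
Mod 43: 151 ≡ 22; by Fermat, exponent reduces to 115 mod 42 = 31; 22^31 ≡ 27 (mod 43).
Combine by CRT: x ≡ 1 (mod 5), x ≡ 27 (mod 43) ⇒ x ≡ 156 (mod 215).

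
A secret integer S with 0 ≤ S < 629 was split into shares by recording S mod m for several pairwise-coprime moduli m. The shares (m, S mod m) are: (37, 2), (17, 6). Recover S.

Combine the congruences pairwise.
From S ≡ 2 (mod 37) write S = 2 + 37t. Substituting into S ≡ 6 (mod 17) gives 37t ≡ 4 (mod 17), and since 3⁻¹ ≡ 6 (mod 17), t ≡ 7. Hence S ≡ 2 + 37·7 = 261 (mod 629).

261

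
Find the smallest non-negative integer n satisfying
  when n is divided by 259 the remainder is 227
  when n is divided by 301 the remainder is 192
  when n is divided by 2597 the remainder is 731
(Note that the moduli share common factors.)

1639438

Combine the congruences pairwise.
gcd(259, 301) = 7 and 7 | (192 − 227), so the pair is consistent; merging gives n ≡ 2299 (mod 11137), where 11137 = lcm(259, 301).
gcd(11137, 2597) = 7 and 7 | (731 − 2299), so the pair is consistent; merging gives n ≡ 1639438 (mod 4131827), where 4131827 = lcm(11137, 2597).
The solution is unique modulo lcm(259, 301, 2597) = 4131827.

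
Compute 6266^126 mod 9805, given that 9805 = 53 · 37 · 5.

2071

Mod 53: 6266 ≡ 12; by Fermat, exponent reduces to 126 mod 52 = 22; 12^22 ≡ 4 (mod 53).
Mod 37: 6266 ≡ 13; by Fermat, exponent reduces to 126 mod 36 = 18; 13^18 ≡ 36 (mod 37).
Mod 5: 6266 ≡ 1; by Fermat, exponent reduces to 126 mod 4 = 2; 1^2 ≡ 1 (mod 5).
Combine by CRT: x ≡ 4 (mod 53), x ≡ 36 (mod 37), x ≡ 1 (mod 5) ⇒ x ≡ 2071 (mod 9805).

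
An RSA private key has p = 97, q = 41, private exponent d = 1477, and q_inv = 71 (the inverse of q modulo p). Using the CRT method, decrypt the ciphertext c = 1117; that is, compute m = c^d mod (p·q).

920

d_p = d mod (p−1) = 1477 mod 96 = 37; d_q = d mod (q−1) = 37.
m₁ = c^(d_p) mod p: c ≡ 50 (mod 97), and 50^37 mod 97 = 47.
m₂ = c^(d_q) mod q: c ≡ 10 (mod 41), and 10^37 mod 41 = 18.
h = q_inv·(m₁ − m₂) mod p = 71·(47 − 18) mod 97 = 22.
m = m₂ + h·q = 18 + 22·41 = 920.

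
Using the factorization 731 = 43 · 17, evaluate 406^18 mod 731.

Mod 43: 406 ≡ 19; 19^18 ≡ 41 (mod 43).
Mod 17: 406 ≡ 15; by Fermat, exponent reduces to 18 mod 16 = 2; 15^2 ≡ 4 (mod 17).
Combine by CRT: x ≡ 41 (mod 43), x ≡ 4 (mod 17) ⇒ x ≡ 514 (mod 731).

514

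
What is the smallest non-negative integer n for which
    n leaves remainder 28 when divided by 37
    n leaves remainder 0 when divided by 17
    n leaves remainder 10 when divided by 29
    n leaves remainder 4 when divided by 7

4505

From n ≡ 28 (mod 37) write n = 28 + 37t. Substituting into n ≡ 0 (mod 17) gives 37t ≡ 6 (mod 17), and since 3⁻¹ ≡ 6 (mod 17), t ≡ 2. Hence n ≡ 28 + 37·2 = 102 (mod 629).
From n ≡ 102 (mod 629) write n = 102 + 629t. Substituting into n ≡ 10 (mod 29) gives 629t ≡ 24 (mod 29), and since 20⁻¹ ≡ 16 (mod 29), t ≡ 7. Hence n ≡ 102 + 629·7 = 4505 (mod 18241).
From n ≡ 4505 (mod 18241) write n = 4505 + 18241t. Substituting into n ≡ 4 (mod 7) gives 18241t ≡ 0 (mod 7), and since 6⁻¹ ≡ 6 (mod 7), t ≡ 0. Hence n ≡ 4505 + 18241·0 = 4505 (mod 127687).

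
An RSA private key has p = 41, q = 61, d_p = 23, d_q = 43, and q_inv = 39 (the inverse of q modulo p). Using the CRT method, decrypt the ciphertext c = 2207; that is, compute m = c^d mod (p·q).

m₁ = c^(d_p) mod p: c ≡ 34 (mod 41), and 34^23 mod 41 = 15.
m₂ = c^(d_q) mod q: c ≡ 11 (mod 61), and 11^43 mod 61 = 50.
h = q_inv·(m₁ − m₂) mod p = 39·(15 − 50) mod 41 = 29.
m = m₂ + h·q = 50 + 29·61 = 1819.

1819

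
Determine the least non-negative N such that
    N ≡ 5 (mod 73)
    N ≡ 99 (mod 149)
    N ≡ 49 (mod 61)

From N ≡ 5 (mod 73) write N = 5 + 73t. Substituting into N ≡ 99 (mod 149) gives 73t ≡ 94 (mod 149), and since 73⁻¹ ≡ 49 (mod 149), t ≡ 136. Hence N ≡ 5 + 73·136 = 9933 (mod 10877).
From N ≡ 9933 (mod 10877) write N = 9933 + 10877t. Substituting into N ≡ 49 (mod 61) gives 10877t ≡ 59 (mod 61), and since 19⁻¹ ≡ 45 (mod 61), t ≡ 32. Hence N ≡ 9933 + 10877·32 = 357997 (mod 663497).

357997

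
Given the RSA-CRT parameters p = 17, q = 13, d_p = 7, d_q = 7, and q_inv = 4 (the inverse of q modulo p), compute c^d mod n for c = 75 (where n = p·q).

114

m₁ = c^(d_p) mod p: c ≡ 7 (mod 17), and 7^7 mod 17 = 12.
m₂ = c^(d_q) mod q: c ≡ 10 (mod 13), and 10^7 mod 13 = 10.
h = q_inv·(m₁ − m₂) mod p = 4·(12 − 10) mod 17 = 8.
m = m₂ + h·q = 10 + 8·13 = 114.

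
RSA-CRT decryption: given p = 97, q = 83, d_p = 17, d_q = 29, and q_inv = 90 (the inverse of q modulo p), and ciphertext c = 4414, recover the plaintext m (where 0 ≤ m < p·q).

m₁ = c^(d_p) mod p: c ≡ 49 (mod 97), and 49^17 mod 97 = 66.
m₂ = c^(d_q) mod q: c ≡ 15 (mod 83), and 15^29 mod 83 = 2.
h = q_inv·(m₁ − m₂) mod p = 90·(66 − 2) mod 97 = 37.
m = m₂ + h·q = 2 + 37·83 = 3073.

3073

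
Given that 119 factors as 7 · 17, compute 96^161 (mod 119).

Mod 7: 96 ≡ 5; by Fermat, exponent reduces to 161 mod 6 = 5; 5^5 ≡ 3 (mod 7).
Mod 17: 96 ≡ 11; by Fermat, exponent reduces to 161 mod 16 = 1; 11^1 ≡ 11 (mod 17).
Combine by CRT: x ≡ 3 (mod 7), x ≡ 11 (mod 17) ⇒ x ≡ 45 (mod 119).

45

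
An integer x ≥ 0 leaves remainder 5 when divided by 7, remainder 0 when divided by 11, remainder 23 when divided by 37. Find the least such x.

From x ≡ 5 (mod 7) write x = 5 + 7t. Substituting into x ≡ 0 (mod 11) gives 7t ≡ 6 (mod 11), and since 7⁻¹ ≡ 8 (mod 11), t ≡ 4. Hence x ≡ 5 + 7·4 = 33 (mod 77).
From x ≡ 33 (mod 77) write x = 33 + 77t. Substituting into x ≡ 23 (mod 37) gives 77t ≡ 27 (mod 37), and since 3⁻¹ ≡ 25 (mod 37), t ≡ 9. Hence x ≡ 33 + 77·9 = 726 (mod 2849).

726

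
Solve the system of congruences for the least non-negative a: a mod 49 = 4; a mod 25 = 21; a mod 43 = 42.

24896

Combine the congruences pairwise.
From a ≡ 4 (mod 49) write a = 4 + 49t. Substituting into a ≡ 21 (mod 25) gives 49t ≡ 17 (mod 25), and since 24⁻¹ ≡ 24 (mod 25), t ≡ 8. Hence a ≡ 4 + 49·8 = 396 (mod 1225).
From a ≡ 396 (mod 1225) write a = 396 + 1225t. Substituting into a ≡ 42 (mod 43) gives 1225t ≡ 33 (mod 43), and since 21⁻¹ ≡ 41 (mod 43), t ≡ 20. Hence a ≡ 396 + 1225·20 = 24896 (mod 52675).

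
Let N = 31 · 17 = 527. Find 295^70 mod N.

Mod 31: 295 ≡ 16; by Fermat, exponent reduces to 70 mod 30 = 10; 16^10 ≡ 1 (mod 31).
Mod 17: 295 ≡ 6; by Fermat, exponent reduces to 70 mod 16 = 6; 6^6 ≡ 8 (mod 17).
Combine by CRT: x ≡ 1 (mod 31), x ≡ 8 (mod 17) ⇒ x ≡ 280 (mod 527).

280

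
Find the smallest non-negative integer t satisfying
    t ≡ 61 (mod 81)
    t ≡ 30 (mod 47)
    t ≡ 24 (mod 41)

46231

The moduli are pairwise coprime; N = 81·47·41 = 156087.
N/81 = 1927; 1927 ≡ 64 (mod 81); 64·19 ≡ 1, so inverse 19.
N/47 = 3321; 3321 ≡ 31 (mod 47); 31·44 ≡ 1, so inverse 44.
N/41 = 3807; 3807 ≡ 35 (mod 41); 35·34 ≡ 1, so inverse 34.
t ≡ 61·1927·19 + 30·3321·44 + 24·3807·34 = 9723625.
9723625 mod 156087 = 46231.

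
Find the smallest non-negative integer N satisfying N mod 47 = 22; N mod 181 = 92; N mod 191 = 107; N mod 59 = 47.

5548466

The moduli are pairwise coprime; M = 47·181·191·59 = 95865383.
M/47 = 2039689; 2039689 ≡ 30 (mod 47); 30·11 ≡ 1, so inverse 11.
M/181 = 529643; 529643 ≡ 37 (mod 181); 37·137 ≡ 1, so inverse 137.
M/191 = 501913; 501913 ≡ 156 (mod 191); 156·60 ≡ 1, so inverse 60.
M/59 = 1624837; 1624837 ≡ 36 (mod 59); 36·41 ≡ 1, so inverse 41.
N ≡ 22·2039689·11 + 92·529643·137 + 107·501913·60 + 47·1624837·41 = 13522567469.
13522567469 mod 95865383 = 5548466.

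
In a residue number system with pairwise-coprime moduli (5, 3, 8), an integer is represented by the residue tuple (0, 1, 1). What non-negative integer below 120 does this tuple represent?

The moduli are pairwise coprime; N = 5·3·8 = 120.
N/5 = 24; 24 ≡ 4 (mod 5); 4·4 ≡ 1, so inverse 4.
N/3 = 40; 40 ≡ 1 (mod 3), inverse 1.
N/8 = 15; 15 ≡ 7 (mod 8); 7·7 ≡ 1, so inverse 7.
x ≡ 0·24·4 + 1·40·1 + 1·15·7 = 145.
145 mod 120 = 25.

25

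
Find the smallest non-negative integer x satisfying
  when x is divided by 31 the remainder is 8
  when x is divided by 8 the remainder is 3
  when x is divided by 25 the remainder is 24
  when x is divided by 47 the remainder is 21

144499

From x ≡ 8 (mod 31) write x = 8 + 31t. Substituting into x ≡ 3 (mod 8) gives 31t ≡ 3 (mod 8), and since 7⁻¹ ≡ 7 (mod 8), t ≡ 5. Hence x ≡ 8 + 31·5 = 163 (mod 248).
From x ≡ 163 (mod 248) write x = 163 + 248t. Substituting into x ≡ 24 (mod 25) gives 248t ≡ 11 (mod 25), and since 23⁻¹ ≡ 12 (mod 25), t ≡ 7. Hence x ≡ 163 + 248·7 = 1899 (mod 6200).
From x ≡ 1899 (mod 6200) write x = 1899 + 6200t. Substituting into x ≡ 21 (mod 47) gives 6200t ≡ 2 (mod 47), and since 43⁻¹ ≡ 35 (mod 47), t ≡ 23. Hence x ≡ 1899 + 6200·23 = 144499 (mod 291400).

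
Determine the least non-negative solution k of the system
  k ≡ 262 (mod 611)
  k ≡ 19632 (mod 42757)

Combine the congruences pairwise.
gcd(611, 42757) = 13 and 13 | (19632 − 262), so the pair is consistent; merging gives k ≡ 1430613 (mod 2009579), where 2009579 = lcm(611, 42757).
The solution is unique modulo lcm(611, 42757) = 2009579.

1430613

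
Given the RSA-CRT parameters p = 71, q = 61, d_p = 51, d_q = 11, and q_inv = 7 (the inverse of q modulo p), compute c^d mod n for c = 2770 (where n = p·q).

2273

m₁ = c^(d_p) mod p: c ≡ 1 (mod 71), and 1^51 mod 71 = 1.
m₂ = c^(d_q) mod q: c ≡ 25 (mod 61), and 25^11 mod 61 = 16.
h = q_inv·(m₁ − m₂) mod p = 7·(1 − 16) mod 71 = 37.
m = m₂ + h·q = 16 + 37·61 = 2273.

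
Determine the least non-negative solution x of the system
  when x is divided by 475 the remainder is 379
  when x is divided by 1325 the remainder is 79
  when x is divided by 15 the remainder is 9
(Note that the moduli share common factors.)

gcd(475, 1325) = 25 and 25 | (79 − 379), so the pair is consistent; merging gives x ≡ 21279 (mod 25175), where 25175 = lcm(475, 1325).
gcd(25175, 15) = 5 and 5 | (9 − 21279), so the pair is consistent; merging gives x ≡ 21279 (mod 75525), where 75525 = lcm(25175, 15).
The solution is unique modulo lcm(475, 1325, 15) = 75525.

21279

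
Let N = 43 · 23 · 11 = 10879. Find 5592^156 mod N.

Mod 43: 5592 ≡ 2; by Fermat, exponent reduces to 156 mod 42 = 30; 2^30 ≡ 4 (mod 43).
Mod 23: 5592 ≡ 3; by Fermat, exponent reduces to 156 mod 22 = 2; 3^2 ≡ 9 (mod 23).
Mod 11: 5592 ≡ 4; by Fermat, exponent reduces to 156 mod 10 = 6; 4^6 ≡ 4 (mod 11).
Combine by CRT: x ≡ 4 (mod 43), x ≡ 9 (mod 23), x ≡ 4 (mod 11) ⇒ x ≡ 5207 (mod 10879).

5207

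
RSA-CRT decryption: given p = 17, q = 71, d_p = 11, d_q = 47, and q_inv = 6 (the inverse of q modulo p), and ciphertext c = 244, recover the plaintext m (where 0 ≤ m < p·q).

447

m₁ = c^(d_p) mod p: c ≡ 6 (mod 17), and 6^11 mod 17 = 5.
m₂ = c^(d_q) mod q: c ≡ 31 (mod 71), and 31^47 mod 71 = 21.
h = q_inv·(m₁ − m₂) mod p = 6·(5 − 21) mod 17 = 6.
m = m₂ + h·q = 21 + 6·71 = 447.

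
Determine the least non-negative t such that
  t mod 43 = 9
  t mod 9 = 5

Combine the congruences pairwise.
From t ≡ 9 (mod 43) write t = 9 + 43s. Substituting into t ≡ 5 (mod 9) gives 43s ≡ 5 (mod 9), and since 7⁻¹ ≡ 4 (mod 9), s ≡ 2. Hence t ≡ 9 + 43·2 = 95 (mod 387).

95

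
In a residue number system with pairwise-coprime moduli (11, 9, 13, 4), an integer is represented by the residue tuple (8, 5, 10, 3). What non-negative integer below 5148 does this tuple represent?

1427

From x ≡ 8 (mod 11) write x = 8 + 11t. Substituting into x ≡ 5 (mod 9) gives 11t ≡ 6 (mod 9), and since 2⁻¹ ≡ 5 (mod 9), t ≡ 3. Hence x ≡ 8 + 11·3 = 41 (mod 99).
From x ≡ 41 (mod 99) write x = 41 + 99t. Substituting into x ≡ 10 (mod 13) gives 99t ≡ 8 (mod 13), and since 8⁻¹ ≡ 5 (mod 13), t ≡ 1. Hence x ≡ 41 + 99·1 = 140 (mod 1287).
From x ≡ 140 (mod 1287) write x = 140 + 1287t. Substituting into x ≡ 3 (mod 4) gives 1287t ≡ 3 (mod 4), and since 3⁻¹ ≡ 3 (mod 4), t ≡ 1. Hence x ≡ 140 + 1287·1 = 1427 (mod 5148).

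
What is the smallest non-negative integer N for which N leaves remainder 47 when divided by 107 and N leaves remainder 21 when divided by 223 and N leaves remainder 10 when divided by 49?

737705

The moduli are pairwise coprime; M = 107·223·49 = 1169189.
M/107 = 10927; 10927 ≡ 13 (mod 107); 13·33 ≡ 1, so inverse 33.
M/223 = 5243; 5243 ≡ 114 (mod 223); 114·45 ≡ 1, so inverse 45.
M/49 = 23861; 23861 ≡ 47 (mod 49); 47·24 ≡ 1, so inverse 24.
N ≡ 47·10927·33 + 21·5243·45 + 10·23861·24 = 27629052.
27629052 mod 1169189 = 737705.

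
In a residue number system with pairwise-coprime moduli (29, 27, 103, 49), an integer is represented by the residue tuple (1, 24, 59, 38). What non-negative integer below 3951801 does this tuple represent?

1421871

The moduli are pairwise coprime; N = 29·27·103·49 = 3951801.
N/29 = 136269; 136269 ≡ 27 (mod 29); 27·14 ≡ 1, so inverse 14.
N/27 = 146363; 146363 ≡ 23 (mod 27); 23·20 ≡ 1, so inverse 20.
N/103 = 38367; 38367 ≡ 51 (mod 103); 51·101 ≡ 1, so inverse 101.
N/49 = 80649; 80649 ≡ 44 (mod 49); 44·39 ≡ 1, so inverse 39.
x ≡ 1·136269·14 + 24·146363·20 + 59·38367·101 + 38·80649·39 = 420312777.
420312777 mod 3951801 = 1421871.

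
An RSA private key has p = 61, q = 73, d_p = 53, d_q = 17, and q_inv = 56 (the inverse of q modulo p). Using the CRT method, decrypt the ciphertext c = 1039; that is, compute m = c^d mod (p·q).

1088

m₁ = c^(d_p) mod p: c ≡ 2 (mod 61), and 2^53 mod 61 = 51.
m₂ = c^(d_q) mod q: c ≡ 17 (mod 73), and 17^17 mod 73 = 66.
h = q_inv·(m₁ − m₂) mod p = 56·(51 − 66) mod 61 = 14.
m = m₂ + h·q = 66 + 14·73 = 1088.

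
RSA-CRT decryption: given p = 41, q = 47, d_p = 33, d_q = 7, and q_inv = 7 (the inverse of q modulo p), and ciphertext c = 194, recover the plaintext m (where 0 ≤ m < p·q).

991

m₁ = c^(d_p) mod p: c ≡ 30 (mod 41), and 30^33 mod 41 = 7.
m₂ = c^(d_q) mod q: c ≡ 6 (mod 47), and 6^7 mod 47 = 4.
h = q_inv·(m₁ − m₂) mod p = 7·(7 − 4) mod 41 = 21.
m = m₂ + h·q = 4 + 21·47 = 991.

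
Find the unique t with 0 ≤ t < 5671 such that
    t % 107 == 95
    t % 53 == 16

2984

From t ≡ 95 (mod 107) write t = 95 + 107s. Substituting into t ≡ 16 (mod 53) gives 107s ≡ 27 (mod 53), and since 1⁻¹ ≡ 1 (mod 53), s ≡ 27. Hence t ≡ 95 + 107·27 = 2984 (mod 5671).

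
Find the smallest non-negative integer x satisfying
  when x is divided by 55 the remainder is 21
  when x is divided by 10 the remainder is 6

gcd(55, 10) = 5 and 5 | (6 − 21), so the pair is consistent; merging gives x ≡ 76 (mod 110), where 110 = lcm(55, 10).
The solution is unique modulo lcm(55, 10) = 110.

76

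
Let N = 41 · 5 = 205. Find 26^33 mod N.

6

Mod 41: 26 ≡ 26; 26^33 ≡ 6 (mod 41).
Mod 5: 26 ≡ 1; by Fermat, exponent reduces to 33 mod 4 = 1; 1^1 ≡ 1 (mod 5).
Combine by CRT: x ≡ 6 (mod 41), x ≡ 1 (mod 5) ⇒ x ≡ 6 (mod 205).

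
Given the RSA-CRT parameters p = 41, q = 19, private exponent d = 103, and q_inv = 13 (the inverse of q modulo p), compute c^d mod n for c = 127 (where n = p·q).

d_p = d mod (p−1) = 103 mod 40 = 23; d_q = d mod (q−1) = 13.
m₁ = c^(d_p) mod p: c ≡ 4 (mod 41), and 4^23 mod 41 = 23.
m₂ = c^(d_q) mod q: c ≡ 13 (mod 19), and 13^13 mod 19 = 15.
h = q_inv·(m₁ − m₂) mod p = 13·(23 − 15) mod 41 = 22.
m = m₂ + h·q = 15 + 22·19 = 433.

433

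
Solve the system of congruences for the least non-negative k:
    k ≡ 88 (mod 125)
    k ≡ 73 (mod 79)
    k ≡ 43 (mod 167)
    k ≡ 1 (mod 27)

19812088

Combine the congruences pairwise.
From k ≡ 88 (mod 125) write k = 88 + 125t. Substituting into k ≡ 73 (mod 79) gives 125t ≡ 64 (mod 79), and since 46⁻¹ ≡ 67 (mod 79), t ≡ 22. Hence k ≡ 88 + 125·22 = 2838 (mod 9875).
From k ≡ 2838 (mod 9875) write k = 2838 + 9875t. Substituting into k ≡ 43 (mod 167) gives 9875t ≡ 44 (mod 167), and since 22⁻¹ ≡ 38 (mod 167), t ≡ 2. Hence k ≡ 2838 + 9875·2 = 22588 (mod 1649125).
From k ≡ 22588 (mod 1649125) write k = 22588 + 1649125t. Substituting into k ≡ 1 (mod 27) gives 1649125t ≡ 12 (mod 27), and since 19⁻¹ ≡ 10 (mod 27), t ≡ 12. Hence k ≡ 22588 + 1649125·12 = 19812088 (mod 44526375).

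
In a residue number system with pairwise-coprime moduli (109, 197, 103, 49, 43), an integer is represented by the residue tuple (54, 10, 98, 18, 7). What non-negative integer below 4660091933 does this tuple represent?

739025613

The moduli are pairwise coprime; N = 109·197·103·49·43 = 4660091933.
N/109 = 42753137; 42753137 ≡ 67 (mod 109); 67·96 ≡ 1, so inverse 96.
N/197 = 23655289; 23655289 ≡ 120 (mod 197); 120·110 ≡ 1, so inverse 110.
N/103 = 45243611; 45243611 ≡ 37 (mod 103); 37·39 ≡ 1, so inverse 39.
N/49 = 95103917; 95103917 ≡ 13 (mod 49); 13·34 ≡ 1, so inverse 34.
N/43 = 108374231; 108374231 ≡ 41 (mod 43); 41·21 ≡ 1, so inverse 21.
x ≡ 54·42753137·96 + 10·23655289·110 + 98·45243611·39 + 18·95103917·34 + 7·108374231·21 = 494708770511.
494708770511 mod 4660091933 = 739025613.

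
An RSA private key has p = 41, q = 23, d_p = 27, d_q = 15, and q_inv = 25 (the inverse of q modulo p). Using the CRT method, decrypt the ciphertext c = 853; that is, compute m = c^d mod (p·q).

m₁ = c^(d_p) mod p: c ≡ 33 (mod 41), and 33^27 mod 41 = 39.
m₂ = c^(d_q) mod q: c ≡ 2 (mod 23), and 2^15 mod 23 = 16.
h = q_inv·(m₁ − m₂) mod p = 25·(39 − 16) mod 41 = 1.
m = m₂ + h·q = 16 + 1·23 = 39.

39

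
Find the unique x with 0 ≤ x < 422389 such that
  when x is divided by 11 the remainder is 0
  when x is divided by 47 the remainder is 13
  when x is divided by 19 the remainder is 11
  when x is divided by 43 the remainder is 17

62711

The moduli are pairwise coprime; N = 11·47·19·43 = 422389.
N/11 = 38399; 38399 ≡ 9 (mod 11); 9·5 ≡ 1, so inverse 5.
N/47 = 8987; 8987 ≡ 10 (mod 47); 10·33 ≡ 1, so inverse 33.
N/19 = 22231; 22231 ≡ 1 (mod 19), inverse 1.
N/43 = 9823; 9823 ≡ 19 (mod 43); 19·34 ≡ 1, so inverse 34.
x ≡ 0·38399·5 + 13·8987·33 + 11·22231·1 + 17·9823·34 = 9777658.
9777658 mod 422389 = 62711.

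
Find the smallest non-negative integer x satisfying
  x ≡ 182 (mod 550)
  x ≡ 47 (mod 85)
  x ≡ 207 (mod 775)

132732

gcd(550, 85) = 5 and 5 | (47 − 182), so the pair is consistent; merging gives x ≡ 1832 (mod 9350), where 9350 = lcm(550, 85).
gcd(9350, 775) = 25 and 25 | (207 − 1832), so the pair is consistent; merging gives x ≡ 132732 (mod 289850), where 289850 = lcm(9350, 775).
The solution is unique modulo lcm(550, 85, 775) = 289850.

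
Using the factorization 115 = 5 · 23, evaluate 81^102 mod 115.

26

Mod 5: 81 ≡ 1; by Fermat, exponent reduces to 102 mod 4 = 2; 1^2 ≡ 1 (mod 5).
Mod 23: 81 ≡ 12; by Fermat, exponent reduces to 102 mod 22 = 14; 12^14 ≡ 3 (mod 23).
Combine by CRT: x ≡ 1 (mod 5), x ≡ 3 (mod 23) ⇒ x ≡ 26 (mod 115).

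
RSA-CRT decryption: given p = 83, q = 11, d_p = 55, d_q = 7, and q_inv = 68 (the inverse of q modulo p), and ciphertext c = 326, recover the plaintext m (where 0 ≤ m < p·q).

m₁ = c^(d_p) mod p: c ≡ 77 (mod 83), and 77^55 mod 83 = 31.
m₂ = c^(d_q) mod q: c ≡ 7 (mod 11), and 7^7 mod 11 = 6.
h = q_inv·(m₁ − m₂) mod p = 68·(31 − 6) mod 83 = 40.
m = m₂ + h·q = 6 + 40·11 = 446.

446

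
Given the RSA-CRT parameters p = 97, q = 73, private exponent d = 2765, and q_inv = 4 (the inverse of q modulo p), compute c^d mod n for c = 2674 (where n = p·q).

5010

d_p = d mod (p−1) = 2765 mod 96 = 77; d_q = d mod (q−1) = 29.
m₁ = c^(d_p) mod p: c ≡ 55 (mod 97), and 55^77 mod 97 = 63.
m₂ = c^(d_q) mod q: c ≡ 46 (mod 73), and 46^29 mod 73 = 46.
h = q_inv·(m₁ − m₂) mod p = 4·(63 − 46) mod 97 = 68.
m = m₂ + h·q = 46 + 68·73 = 5010.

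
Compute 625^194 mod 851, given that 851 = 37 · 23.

123

Mod 37: 625 ≡ 33; by Fermat, exponent reduces to 194 mod 36 = 14; 33^14 ≡ 12 (mod 37).
Mod 23: 625 ≡ 4; by Fermat, exponent reduces to 194 mod 22 = 18; 4^18 ≡ 8 (mod 23).
Combine by CRT: x ≡ 12 (mod 37), x ≡ 8 (mod 23) ⇒ x ≡ 123 (mod 851).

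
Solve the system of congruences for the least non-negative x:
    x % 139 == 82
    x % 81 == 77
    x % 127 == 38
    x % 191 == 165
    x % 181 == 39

43811950514

The moduli are pairwise coprime; N = 139·81·127·191·181 = 49432830903.
N/139 = 355631877; 355631877 ≡ 99 (mod 139); 99·66 ≡ 1, so inverse 66.
N/81 = 610281863; 610281863 ≡ 80 (mod 81); 80·80 ≡ 1, so inverse 80.
N/127 = 389234889; 389234889 ≡ 82 (mod 127); 82·79 ≡ 1, so inverse 79.
N/191 = 258810633; 258810633 ≡ 94 (mod 191); 94·63 ≡ 1, so inverse 63.
N/181 = 273109563; 273109563 ≡ 111 (mod 181); 111·106 ≡ 1, so inverse 106.
x ≡ 82·355631877·66 + 77·610281863·80 + 38·389234889·79 + 165·258810633·63 + 39·273109563·106 = 10671870594659.
10671870594659 mod 49432830903 = 43811950514.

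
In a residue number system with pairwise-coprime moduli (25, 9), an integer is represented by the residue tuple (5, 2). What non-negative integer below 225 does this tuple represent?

155

From x ≡ 5 (mod 25) write x = 5 + 25t. Substituting into x ≡ 2 (mod 9) gives 25t ≡ 6 (mod 9), and since 7⁻¹ ≡ 4 (mod 9), t ≡ 6. Hence x ≡ 5 + 25·6 = 155 (mod 225).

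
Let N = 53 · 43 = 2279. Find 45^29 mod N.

Mod 53: 45 ≡ 45; 45^29 ≡ 35 (mod 53).
Mod 43: 45 ≡ 2; 2^29 ≡ 2 (mod 43).
Combine by CRT: x ≡ 35 (mod 53), x ≡ 2 (mod 43) ⇒ x ≡ 88 (mod 2279).

88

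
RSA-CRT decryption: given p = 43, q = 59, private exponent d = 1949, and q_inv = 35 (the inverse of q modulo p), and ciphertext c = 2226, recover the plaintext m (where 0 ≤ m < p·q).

378

d_p = d mod (p−1) = 1949 mod 42 = 17; d_q = d mod (q−1) = 35.
m₁ = c^(d_p) mod p: c ≡ 33 (mod 43), and 33^17 mod 43 = 34.
m₂ = c^(d_q) mod q: c ≡ 43 (mod 59), and 43^35 mod 59 = 24.
h = q_inv·(m₁ − m₂) mod p = 35·(34 − 24) mod 43 = 6.
m = m₂ + h·q = 24 + 6·59 = 378.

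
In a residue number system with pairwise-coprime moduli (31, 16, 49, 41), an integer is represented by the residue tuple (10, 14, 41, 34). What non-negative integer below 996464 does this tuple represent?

648654

The moduli are pairwise coprime; N = 31·16·49·41 = 996464.
N/31 = 32144; 32144 ≡ 28 (mod 31); 28·10 ≡ 1, so inverse 10.
N/16 = 62279; 62279 ≡ 7 (mod 16); 7·7 ≡ 1, so inverse 7.
N/49 = 20336; 20336 ≡ 1 (mod 49), inverse 1.
N/41 = 24304; 24304 ≡ 32 (mod 41); 32·9 ≡ 1, so inverse 9.
x ≡ 10·32144·10 + 14·62279·7 + 41·20336·1 + 34·24304·9 = 17588542.
17588542 mod 996464 = 648654.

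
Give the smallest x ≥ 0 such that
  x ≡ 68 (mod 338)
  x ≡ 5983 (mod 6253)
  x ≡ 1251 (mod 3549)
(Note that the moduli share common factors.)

gcd(338, 6253) = 169 and 169 | (5983 − 68), so the pair is consistent; merging gives x ≡ 12236 (mod 12506), where 12506 = lcm(338, 6253).
gcd(12506, 3549) = 169 and 169 | (1251 − 12236), so the pair is consistent; merging gives x ≡ 224838 (mod 262626), where 262626 = lcm(12506, 3549).
The solution is unique modulo lcm(338, 6253, 3549) = 262626.

224838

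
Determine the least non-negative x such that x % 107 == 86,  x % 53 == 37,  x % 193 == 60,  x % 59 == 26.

43627517

Combine the congruences pairwise.
From x ≡ 86 (mod 107) write x = 86 + 107t. Substituting into x ≡ 37 (mod 53) gives 107t ≡ 4 (mod 53), and since 1⁻¹ ≡ 1 (mod 53), t ≡ 4. Hence x ≡ 86 + 107·4 = 514 (mod 5671).
From x ≡ 514 (mod 5671) write x = 514 + 5671t. Substituting into x ≡ 60 (mod 193) gives 5671t ≡ 125 (mod 193), and since 74⁻¹ ≡ 60 (mod 193), t ≡ 166. Hence x ≡ 514 + 5671·166 = 941900 (mod 1094503).
From x ≡ 941900 (mod 1094503) write x = 941900 + 1094503t. Substituting into x ≡ 26 (mod 59) gives 1094503t ≡ 2 (mod 59), and since 53⁻¹ ≡ 49 (mod 59), t ≡ 39. Hence x ≡ 941900 + 1094503·39 = 43627517 (mod 64575677).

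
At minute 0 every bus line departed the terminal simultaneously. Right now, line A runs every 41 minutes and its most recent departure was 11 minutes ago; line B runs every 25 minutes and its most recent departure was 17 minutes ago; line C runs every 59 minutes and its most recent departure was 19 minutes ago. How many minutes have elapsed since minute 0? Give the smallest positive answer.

From t ≡ 11 (mod 41) write t = 11 + 41s. Substituting into t ≡ 17 (mod 25) gives 41s ≡ 6 (mod 25), and since 16⁻¹ ≡ 11 (mod 25), s ≡ 16. Hence t ≡ 11 + 41·16 = 667 (mod 1025).
From t ≡ 667 (mod 1025) write t = 667 + 1025s. Substituting into t ≡ 19 (mod 59) gives 1025s ≡ 1 (mod 59), and since 22⁻¹ ≡ 51 (mod 59), s ≡ 51. Hence t ≡ 667 + 1025·51 = 52942 (mod 60475).

52942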